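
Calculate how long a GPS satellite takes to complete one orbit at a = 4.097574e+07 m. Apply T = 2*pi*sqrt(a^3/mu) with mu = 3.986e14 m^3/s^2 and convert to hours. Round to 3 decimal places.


Step 1: a^3 / mu = 6.879873e+22 / 3.986e14 = 1.726009e+08
Step 2: sqrt(1.726009e+08) = 13137.7672 s
Step 3: T = 2*pi * 13137.7672 = 82547.03 s
Step 4: T in hours = 82547.03 / 3600 = 22.930 hours

22.930


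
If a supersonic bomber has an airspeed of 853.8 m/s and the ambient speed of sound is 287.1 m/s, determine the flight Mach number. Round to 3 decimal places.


Step 1: M = V / a = 853.8 / 287.1
Step 2: M = 2.974

2.974


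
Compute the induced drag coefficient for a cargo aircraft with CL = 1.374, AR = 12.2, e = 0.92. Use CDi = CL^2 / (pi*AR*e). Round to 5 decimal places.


Step 1: CL^2 = 1.374^2 = 1.887876
Step 2: pi * AR * e = 3.14159 * 12.2 * 0.92 = 35.261236
Step 3: CDi = 1.887876 / 35.261236 = 0.05354

0.05354


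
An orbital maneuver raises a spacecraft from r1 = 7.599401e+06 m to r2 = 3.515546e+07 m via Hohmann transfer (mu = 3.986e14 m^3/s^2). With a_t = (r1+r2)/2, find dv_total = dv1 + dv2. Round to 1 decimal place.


Step 1: Transfer semi-major axis a_t = (7.599401e+06 + 3.515546e+07) / 2 = 2.137743e+07 m
Step 2: v1 (circular at r1) = sqrt(mu/r1) = 7242.34 m/s
Step 3: v_t1 = sqrt(mu*(2/r1 - 1/a_t)) = 9287.47 m/s
Step 4: dv1 = |9287.47 - 7242.34| = 2045.13 m/s
Step 5: v2 (circular at r2) = 3367.23 m/s, v_t2 = 2007.63 m/s
Step 6: dv2 = |3367.23 - 2007.63| = 1359.59 m/s
Step 7: Total delta-v = 2045.13 + 1359.59 = 3404.7 m/s

3404.7


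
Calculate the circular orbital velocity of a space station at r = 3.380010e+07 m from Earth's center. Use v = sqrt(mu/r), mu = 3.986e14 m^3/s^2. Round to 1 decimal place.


Step 1: mu / r = 3.986e14 / 3.380010e+07 = 11792864.5182
Step 2: v = sqrt(11792864.5182) = 3434.1 m/s

3434.1


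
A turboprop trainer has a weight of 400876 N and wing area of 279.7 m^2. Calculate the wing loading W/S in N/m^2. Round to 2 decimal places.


Step 1: Wing loading = W / S = 400876 / 279.7
Step 2: Wing loading = 1433.24 N/m^2

1433.24


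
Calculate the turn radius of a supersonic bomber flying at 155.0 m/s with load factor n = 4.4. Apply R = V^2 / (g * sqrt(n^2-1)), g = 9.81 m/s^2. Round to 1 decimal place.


Step 1: V^2 = 155.0^2 = 24025.0
Step 2: n^2 - 1 = 4.4^2 - 1 = 18.36
Step 3: sqrt(18.36) = 4.284857
Step 4: R = 24025.0 / (9.81 * 4.284857) = 571.6 m

571.6


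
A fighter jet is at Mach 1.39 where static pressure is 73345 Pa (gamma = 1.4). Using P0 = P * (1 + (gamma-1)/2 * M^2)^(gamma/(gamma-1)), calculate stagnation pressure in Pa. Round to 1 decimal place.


Step 1: (gamma-1)/2 * M^2 = 0.2 * 1.9321 = 0.38642
Step 2: 1 + 0.38642 = 1.38642
Step 3: Exponent gamma/(gamma-1) = 3.5
Step 4: P0 = 73345 * 1.38642^3.5 = 230145.4 Pa

230145.4


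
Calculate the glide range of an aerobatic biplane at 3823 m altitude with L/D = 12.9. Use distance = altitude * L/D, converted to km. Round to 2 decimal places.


Step 1: Glide distance = altitude * L/D = 3823 * 12.9 = 49316.7 m
Step 2: Convert to km: 49316.7 / 1000 = 49.32 km

49.32


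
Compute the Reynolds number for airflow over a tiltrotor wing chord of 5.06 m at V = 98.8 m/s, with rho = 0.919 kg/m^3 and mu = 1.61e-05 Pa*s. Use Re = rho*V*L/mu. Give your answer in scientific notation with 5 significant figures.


Step 1: Numerator = rho * V * L = 0.919 * 98.8 * 5.06 = 459.433832
Step 2: Re = 459.433832 / 1.61e-05
Step 3: Re = 2.8536e+07

2.8536e+07


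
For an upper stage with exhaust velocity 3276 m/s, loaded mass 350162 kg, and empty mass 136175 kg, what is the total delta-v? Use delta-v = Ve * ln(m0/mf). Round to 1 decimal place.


Step 1: Mass ratio m0/mf = 350162 / 136175 = 2.571412
Step 2: ln(2.571412) = 0.944455
Step 3: delta-v = 3276 * 0.944455 = 3094.0 m/s

3094.0


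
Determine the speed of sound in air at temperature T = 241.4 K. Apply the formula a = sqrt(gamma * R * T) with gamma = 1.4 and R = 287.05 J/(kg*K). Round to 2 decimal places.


Step 1: gamma * R * T = 1.4 * 287.05 * 241.4 = 97011.418
Step 2: a = sqrt(97011.418) = 311.47 m/s

311.47


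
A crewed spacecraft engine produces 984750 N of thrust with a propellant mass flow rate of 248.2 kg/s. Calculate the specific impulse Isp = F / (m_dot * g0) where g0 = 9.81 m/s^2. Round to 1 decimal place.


Step 1: m_dot * g0 = 248.2 * 9.81 = 2434.84
Step 2: Isp = 984750 / 2434.84 = 404.4 s

404.4


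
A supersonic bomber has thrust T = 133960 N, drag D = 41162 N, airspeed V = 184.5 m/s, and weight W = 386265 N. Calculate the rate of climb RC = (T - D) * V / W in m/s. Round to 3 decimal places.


Step 1: Excess thrust = T - D = 133960 - 41162 = 92798 N
Step 2: Excess power = 92798 * 184.5 = 17121231.0 W
Step 3: RC = 17121231.0 / 386265 = 44.325 m/s

44.325


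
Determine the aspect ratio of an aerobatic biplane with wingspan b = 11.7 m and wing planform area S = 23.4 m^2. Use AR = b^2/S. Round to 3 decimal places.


Step 1: b^2 = 11.7^2 = 136.89
Step 2: AR = 136.89 / 23.4 = 5.850

5.850


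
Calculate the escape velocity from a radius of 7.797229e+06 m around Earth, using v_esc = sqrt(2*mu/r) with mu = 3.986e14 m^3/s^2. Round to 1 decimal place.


Step 1: 2*mu/r = 2 * 3.986e14 / 7.797229e+06 = 102241450.1357
Step 2: v_esc = sqrt(102241450.1357) = 10111.5 m/s

10111.5


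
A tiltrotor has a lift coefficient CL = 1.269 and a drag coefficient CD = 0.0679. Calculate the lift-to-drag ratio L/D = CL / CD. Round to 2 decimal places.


Step 1: L/D = CL / CD = 1.269 / 0.0679
Step 2: L/D = 18.69

18.69


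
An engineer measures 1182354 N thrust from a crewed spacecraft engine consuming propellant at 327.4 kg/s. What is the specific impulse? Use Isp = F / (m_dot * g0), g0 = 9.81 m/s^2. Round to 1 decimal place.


Step 1: m_dot * g0 = 327.4 * 9.81 = 3211.79
Step 2: Isp = 1182354 / 3211.79 = 368.1 s

368.1


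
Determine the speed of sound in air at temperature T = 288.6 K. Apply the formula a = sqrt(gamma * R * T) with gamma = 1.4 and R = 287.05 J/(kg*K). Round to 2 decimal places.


Step 1: gamma * R * T = 1.4 * 287.05 * 288.6 = 115979.682
Step 2: a = sqrt(115979.682) = 340.56 m/s

340.56


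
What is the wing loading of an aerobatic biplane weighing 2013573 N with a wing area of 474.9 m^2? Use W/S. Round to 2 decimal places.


Step 1: Wing loading = W / S = 2013573 / 474.9
Step 2: Wing loading = 4239.99 N/m^2

4239.99


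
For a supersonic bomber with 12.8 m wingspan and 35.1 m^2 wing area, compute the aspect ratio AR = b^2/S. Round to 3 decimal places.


Step 1: b^2 = 12.8^2 = 163.84
Step 2: AR = 163.84 / 35.1 = 4.668

4.668


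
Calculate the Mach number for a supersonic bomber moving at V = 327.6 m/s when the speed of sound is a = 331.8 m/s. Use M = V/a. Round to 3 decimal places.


Step 1: M = V / a = 327.6 / 331.8
Step 2: M = 0.987

0.987


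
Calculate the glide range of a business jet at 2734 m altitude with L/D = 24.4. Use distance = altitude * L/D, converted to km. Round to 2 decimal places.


Step 1: Glide distance = altitude * L/D = 2734 * 24.4 = 66709.6 m
Step 2: Convert to km: 66709.6 / 1000 = 66.71 km

66.71


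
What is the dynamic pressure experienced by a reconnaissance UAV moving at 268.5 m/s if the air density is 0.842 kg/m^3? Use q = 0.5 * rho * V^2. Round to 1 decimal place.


Step 1: V^2 = 268.5^2 = 72092.25
Step 2: q = 0.5 * 0.842 * 72092.25
Step 3: q = 30350.8 Pa

30350.8


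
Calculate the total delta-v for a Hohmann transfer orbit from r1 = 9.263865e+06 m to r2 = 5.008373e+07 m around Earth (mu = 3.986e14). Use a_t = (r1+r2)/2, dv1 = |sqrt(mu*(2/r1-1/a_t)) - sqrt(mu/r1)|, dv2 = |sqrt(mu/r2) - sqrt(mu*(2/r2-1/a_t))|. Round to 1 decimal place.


Step 1: Transfer semi-major axis a_t = (9.263865e+06 + 5.008373e+07) / 2 = 2.967380e+07 m
Step 2: v1 (circular at r1) = sqrt(mu/r1) = 6559.53 m/s
Step 3: v_t1 = sqrt(mu*(2/r1 - 1/a_t)) = 8521.86 m/s
Step 4: dv1 = |8521.86 - 6559.53| = 1962.33 m/s
Step 5: v2 (circular at r2) = 2821.11 m/s, v_t2 = 1576.27 m/s
Step 6: dv2 = |2821.11 - 1576.27| = 1244.84 m/s
Step 7: Total delta-v = 1962.33 + 1244.84 = 3207.2 m/s

3207.2


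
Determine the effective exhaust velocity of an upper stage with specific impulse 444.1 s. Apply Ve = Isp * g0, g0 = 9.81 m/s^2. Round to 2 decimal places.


Step 1: Ve = Isp * g0 = 444.1 * 9.81
Step 2: Ve = 4356.62 m/s

4356.62


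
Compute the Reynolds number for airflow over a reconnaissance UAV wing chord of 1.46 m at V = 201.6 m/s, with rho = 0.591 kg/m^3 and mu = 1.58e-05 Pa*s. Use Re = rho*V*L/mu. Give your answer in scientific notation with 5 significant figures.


Step 1: Numerator = rho * V * L = 0.591 * 201.6 * 1.46 = 173.952576
Step 2: Re = 173.952576 / 1.58e-05
Step 3: Re = 1.1010e+07

1.1010e+07


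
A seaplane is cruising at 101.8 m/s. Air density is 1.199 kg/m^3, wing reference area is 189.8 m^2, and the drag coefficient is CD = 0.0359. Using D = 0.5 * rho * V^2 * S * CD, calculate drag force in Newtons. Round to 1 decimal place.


Step 1: Dynamic pressure q = 0.5 * 1.199 * 101.8^2 = 6212.7624 Pa
Step 2: Drag D = q * S * CD = 6212.7624 * 189.8 * 0.0359
Step 3: D = 42332.6 N

42332.6


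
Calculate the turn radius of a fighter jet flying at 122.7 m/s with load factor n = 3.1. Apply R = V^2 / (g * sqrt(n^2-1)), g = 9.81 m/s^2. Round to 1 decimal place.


Step 1: V^2 = 122.7^2 = 15055.29
Step 2: n^2 - 1 = 3.1^2 - 1 = 8.61
Step 3: sqrt(8.61) = 2.93428
Step 4: R = 15055.29 / (9.81 * 2.93428) = 523.0 m

523.0


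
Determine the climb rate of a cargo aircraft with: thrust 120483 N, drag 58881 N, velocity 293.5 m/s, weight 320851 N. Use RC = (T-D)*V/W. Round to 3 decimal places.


Step 1: Excess thrust = T - D = 120483 - 58881 = 61602 N
Step 2: Excess power = 61602 * 293.5 = 18080187.0 W
Step 3: RC = 18080187.0 / 320851 = 56.351 m/s

56.351


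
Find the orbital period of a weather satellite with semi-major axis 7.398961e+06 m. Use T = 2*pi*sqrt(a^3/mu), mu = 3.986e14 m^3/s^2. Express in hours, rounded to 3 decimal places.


Step 1: a^3 / mu = 4.050533e+20 / 3.986e14 = 1.016190e+06
Step 2: sqrt(1.016190e+06) = 1008.0625 s
Step 3: T = 2*pi * 1008.0625 = 6333.84 s
Step 4: T in hours = 6333.84 / 3600 = 1.759 hours

1.759


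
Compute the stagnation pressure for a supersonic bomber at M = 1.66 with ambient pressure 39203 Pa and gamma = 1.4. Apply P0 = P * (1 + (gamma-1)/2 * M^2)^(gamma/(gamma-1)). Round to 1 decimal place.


Step 1: (gamma-1)/2 * M^2 = 0.2 * 2.7556 = 0.55112
Step 2: 1 + 0.55112 = 1.55112
Step 3: Exponent gamma/(gamma-1) = 3.5
Step 4: P0 = 39203 * 1.55112^3.5 = 182212.5 Pa

182212.5


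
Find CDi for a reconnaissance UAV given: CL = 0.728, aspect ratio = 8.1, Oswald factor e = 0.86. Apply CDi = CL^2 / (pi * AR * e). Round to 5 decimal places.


Step 1: CL^2 = 0.728^2 = 0.529984
Step 2: pi * AR * e = 3.14159 * 8.1 * 0.86 = 21.884334
Step 3: CDi = 0.529984 / 21.884334 = 0.02422

0.02422


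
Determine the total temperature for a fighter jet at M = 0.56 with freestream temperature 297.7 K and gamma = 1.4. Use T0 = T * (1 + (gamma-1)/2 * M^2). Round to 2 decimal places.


Step 1: (gamma-1)/2 = 0.2
Step 2: M^2 = 0.3136
Step 3: 1 + 0.2 * 0.3136 = 1.06272
Step 4: T0 = 297.7 * 1.06272 = 316.37 K

316.37


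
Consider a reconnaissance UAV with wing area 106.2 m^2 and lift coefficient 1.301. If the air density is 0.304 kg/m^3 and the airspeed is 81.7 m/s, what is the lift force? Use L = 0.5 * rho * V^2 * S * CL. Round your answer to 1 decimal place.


Step 1: Calculate dynamic pressure q = 0.5 * 0.304 * 81.7^2 = 0.5 * 0.304 * 6674.89 = 1014.5833 Pa
Step 2: Multiply by wing area and lift coefficient: L = 1014.5833 * 106.2 * 1.301
Step 3: L = 107748.7443 * 1.301 = 140181.1 N

140181.1


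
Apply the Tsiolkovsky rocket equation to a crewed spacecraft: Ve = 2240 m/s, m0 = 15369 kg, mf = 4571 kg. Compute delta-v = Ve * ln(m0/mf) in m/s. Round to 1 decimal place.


Step 1: Mass ratio m0/mf = 15369 / 4571 = 3.362284
Step 2: ln(3.362284) = 1.21262
Step 3: delta-v = 2240 * 1.21262 = 2716.3 m/s

2716.3


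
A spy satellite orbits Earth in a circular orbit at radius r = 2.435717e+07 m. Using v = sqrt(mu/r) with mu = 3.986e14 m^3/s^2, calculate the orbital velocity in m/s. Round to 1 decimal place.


Step 1: mu / r = 3.986e14 / 2.435717e+07 = 16364791.1477
Step 2: v = sqrt(16364791.1477) = 4045.3 m/s

4045.3


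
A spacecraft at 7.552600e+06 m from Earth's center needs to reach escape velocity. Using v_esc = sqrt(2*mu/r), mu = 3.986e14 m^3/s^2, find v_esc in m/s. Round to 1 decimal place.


Step 1: 2*mu/r = 2 * 3.986e14 / 7.552600e+06 = 105553054.5772
Step 2: v_esc = sqrt(105553054.5772) = 10273.9 m/s

10273.9


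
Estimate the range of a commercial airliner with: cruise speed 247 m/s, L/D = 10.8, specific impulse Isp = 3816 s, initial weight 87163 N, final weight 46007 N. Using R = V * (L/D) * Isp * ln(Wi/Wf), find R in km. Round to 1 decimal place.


Step 1: Coefficient = V * (L/D) * Isp = 247 * 10.8 * 3816 = 10179561.6 m
Step 2: Wi/Wf = 87163 / 46007 = 1.89456
Step 3: ln(1.89456) = 0.638986
Step 4: R = 10179561.6 * 0.638986 = 6504601.1 m = 6504.6 km

6504.6


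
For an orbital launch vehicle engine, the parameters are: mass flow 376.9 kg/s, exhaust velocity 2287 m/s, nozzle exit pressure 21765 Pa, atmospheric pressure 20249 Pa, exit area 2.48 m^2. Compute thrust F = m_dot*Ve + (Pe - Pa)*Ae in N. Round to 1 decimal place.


Step 1: Momentum thrust = m_dot * Ve = 376.9 * 2287 = 861970.3 N
Step 2: Pressure thrust = (Pe - Pa) * Ae = (21765 - 20249) * 2.48 = 3759.68 N
Step 3: Total thrust F = 861970.3 + 3759.68 = 865730.0 N

865730.0


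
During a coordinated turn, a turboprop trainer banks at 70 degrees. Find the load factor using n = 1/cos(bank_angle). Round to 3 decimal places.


Step 1: Convert 70 degrees to radians = 1.22173
Step 2: cos(70 deg) = 0.34202
Step 3: n = 1 / 0.34202 = 2.924

2.924


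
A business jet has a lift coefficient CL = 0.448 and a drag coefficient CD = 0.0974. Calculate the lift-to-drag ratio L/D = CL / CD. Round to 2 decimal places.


Step 1: L/D = CL / CD = 0.448 / 0.0974
Step 2: L/D = 4.60

4.60


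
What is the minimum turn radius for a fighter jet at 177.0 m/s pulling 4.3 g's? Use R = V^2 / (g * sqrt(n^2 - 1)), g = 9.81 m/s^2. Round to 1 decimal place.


Step 1: V^2 = 177.0^2 = 31329.0
Step 2: n^2 - 1 = 4.3^2 - 1 = 17.49
Step 3: sqrt(17.49) = 4.182105
Step 4: R = 31329.0 / (9.81 * 4.182105) = 763.6 m

763.6


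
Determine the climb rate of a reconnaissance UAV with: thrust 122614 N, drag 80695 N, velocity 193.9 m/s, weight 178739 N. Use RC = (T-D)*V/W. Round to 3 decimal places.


Step 1: Excess thrust = T - D = 122614 - 80695 = 41919 N
Step 2: Excess power = 41919 * 193.9 = 8128094.1 W
Step 3: RC = 8128094.1 / 178739 = 45.475 m/s

45.475


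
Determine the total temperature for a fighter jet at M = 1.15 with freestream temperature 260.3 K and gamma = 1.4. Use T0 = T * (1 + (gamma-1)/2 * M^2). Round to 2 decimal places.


Step 1: (gamma-1)/2 = 0.2
Step 2: M^2 = 1.3225
Step 3: 1 + 0.2 * 1.3225 = 1.2645
Step 4: T0 = 260.3 * 1.2645 = 329.15 K

329.15


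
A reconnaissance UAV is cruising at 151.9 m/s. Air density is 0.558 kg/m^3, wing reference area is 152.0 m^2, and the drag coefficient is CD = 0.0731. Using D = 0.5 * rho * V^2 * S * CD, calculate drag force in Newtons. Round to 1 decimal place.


Step 1: Dynamic pressure q = 0.5 * 0.558 * 151.9^2 = 6437.5372 Pa
Step 2: Drag D = q * S * CD = 6437.5372 * 152.0 * 0.0731
Step 3: D = 71528.8 N

71528.8


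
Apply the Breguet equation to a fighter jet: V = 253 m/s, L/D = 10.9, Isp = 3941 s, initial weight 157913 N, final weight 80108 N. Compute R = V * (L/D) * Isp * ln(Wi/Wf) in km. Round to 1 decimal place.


Step 1: Coefficient = V * (L/D) * Isp = 253 * 10.9 * 3941 = 10868095.7 m
Step 2: Wi/Wf = 157913 / 80108 = 1.971251
Step 3: ln(1.971251) = 0.678669
Step 4: R = 10868095.7 * 0.678669 = 7375834.5 m = 7375.8 km

7375.8


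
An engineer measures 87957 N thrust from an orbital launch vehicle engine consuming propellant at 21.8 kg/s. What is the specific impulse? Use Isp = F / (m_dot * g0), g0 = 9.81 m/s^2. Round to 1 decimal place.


Step 1: m_dot * g0 = 21.8 * 9.81 = 213.86
Step 2: Isp = 87957 / 213.86 = 411.3 s

411.3


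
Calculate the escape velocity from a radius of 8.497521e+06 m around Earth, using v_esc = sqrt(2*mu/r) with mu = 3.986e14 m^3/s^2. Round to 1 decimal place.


Step 1: 2*mu/r = 2 * 3.986e14 / 8.497521e+06 = 93815596.3369
Step 2: v_esc = sqrt(93815596.3369) = 9685.8 m/s

9685.8


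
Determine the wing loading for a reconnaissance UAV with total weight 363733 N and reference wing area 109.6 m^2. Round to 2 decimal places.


Step 1: Wing loading = W / S = 363733 / 109.6
Step 2: Wing loading = 3318.73 N/m^2

3318.73


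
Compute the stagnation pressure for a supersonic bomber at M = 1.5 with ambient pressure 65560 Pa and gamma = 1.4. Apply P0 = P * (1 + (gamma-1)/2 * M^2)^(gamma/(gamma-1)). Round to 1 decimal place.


Step 1: (gamma-1)/2 * M^2 = 0.2 * 2.25 = 0.45
Step 2: 1 + 0.45 = 1.45
Step 3: Exponent gamma/(gamma-1) = 3.5
Step 4: P0 = 65560 * 1.45^3.5 = 240672.8 Pa

240672.8


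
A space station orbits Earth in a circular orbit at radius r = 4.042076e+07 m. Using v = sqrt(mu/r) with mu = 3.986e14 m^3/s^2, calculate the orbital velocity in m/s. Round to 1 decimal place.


Step 1: mu / r = 3.986e14 / 4.042076e+07 = 9861269.3081
Step 2: v = sqrt(9861269.3081) = 3140.3 m/s

3140.3


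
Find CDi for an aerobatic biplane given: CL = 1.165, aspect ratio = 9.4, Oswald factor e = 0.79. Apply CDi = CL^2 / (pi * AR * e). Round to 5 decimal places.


Step 1: CL^2 = 1.165^2 = 1.357225
Step 2: pi * AR * e = 3.14159 * 9.4 * 0.79 = 23.329467
Step 3: CDi = 1.357225 / 23.329467 = 0.05818

0.05818


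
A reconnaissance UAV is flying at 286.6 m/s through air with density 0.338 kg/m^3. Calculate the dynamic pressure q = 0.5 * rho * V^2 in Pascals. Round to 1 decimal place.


Step 1: V^2 = 286.6^2 = 82139.56
Step 2: q = 0.5 * 0.338 * 82139.56
Step 3: q = 13881.6 Pa

13881.6


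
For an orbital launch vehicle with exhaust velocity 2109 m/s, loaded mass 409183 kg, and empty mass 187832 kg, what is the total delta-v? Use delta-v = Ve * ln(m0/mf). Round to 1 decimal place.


Step 1: Mass ratio m0/mf = 409183 / 187832 = 2.178452
Step 2: ln(2.178452) = 0.778615
Step 3: delta-v = 2109 * 0.778615 = 1642.1 m/s

1642.1


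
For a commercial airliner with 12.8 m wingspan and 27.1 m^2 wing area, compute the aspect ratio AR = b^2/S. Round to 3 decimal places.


Step 1: b^2 = 12.8^2 = 163.84
Step 2: AR = 163.84 / 27.1 = 6.046

6.046


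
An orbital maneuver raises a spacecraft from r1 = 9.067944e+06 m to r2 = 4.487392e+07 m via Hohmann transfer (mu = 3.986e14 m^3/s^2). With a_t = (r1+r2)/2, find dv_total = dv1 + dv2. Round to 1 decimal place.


Step 1: Transfer semi-major axis a_t = (9.067944e+06 + 4.487392e+07) / 2 = 2.697093e+07 m
Step 2: v1 (circular at r1) = sqrt(mu/r1) = 6630.01 m/s
Step 3: v_t1 = sqrt(mu*(2/r1 - 1/a_t)) = 8551.91 m/s
Step 4: dv1 = |8551.91 - 6630.01| = 1921.9 m/s
Step 5: v2 (circular at r2) = 2980.38 m/s, v_t2 = 1728.14 m/s
Step 6: dv2 = |2980.38 - 1728.14| = 1252.24 m/s
Step 7: Total delta-v = 1921.9 + 1252.24 = 3174.1 m/s

3174.1


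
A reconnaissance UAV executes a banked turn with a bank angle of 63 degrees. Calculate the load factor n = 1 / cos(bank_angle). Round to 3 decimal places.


Step 1: Convert 63 degrees to radians = 1.099557
Step 2: cos(63 deg) = 0.45399
Step 3: n = 1 / 0.45399 = 2.203

2.203


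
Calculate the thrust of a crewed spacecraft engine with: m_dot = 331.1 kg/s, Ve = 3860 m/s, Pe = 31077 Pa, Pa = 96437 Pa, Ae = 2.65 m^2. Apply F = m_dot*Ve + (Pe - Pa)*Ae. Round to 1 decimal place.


Step 1: Momentum thrust = m_dot * Ve = 331.1 * 3860 = 1278046.0 N
Step 2: Pressure thrust = (Pe - Pa) * Ae = (31077 - 96437) * 2.65 = -173204.00 N
Step 3: Total thrust F = 1278046.0 + -173204.00 = 1104842.0 N

1104842.0


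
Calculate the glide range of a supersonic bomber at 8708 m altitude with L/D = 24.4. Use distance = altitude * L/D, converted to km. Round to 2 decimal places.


Step 1: Glide distance = altitude * L/D = 8708 * 24.4 = 212475.2 m
Step 2: Convert to km: 212475.2 / 1000 = 212.48 km

212.48


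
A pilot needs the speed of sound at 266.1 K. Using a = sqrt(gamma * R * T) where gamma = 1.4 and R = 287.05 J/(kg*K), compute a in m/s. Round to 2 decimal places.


Step 1: gamma * R * T = 1.4 * 287.05 * 266.1 = 106937.607
Step 2: a = sqrt(106937.607) = 327.01 m/s

327.01


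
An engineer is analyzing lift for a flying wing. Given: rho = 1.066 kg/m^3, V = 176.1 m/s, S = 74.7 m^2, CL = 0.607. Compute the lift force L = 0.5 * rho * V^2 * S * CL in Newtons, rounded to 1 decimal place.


Step 1: Calculate dynamic pressure q = 0.5 * 1.066 * 176.1^2 = 0.5 * 1.066 * 31011.21 = 16528.9749 Pa
Step 2: Multiply by wing area and lift coefficient: L = 16528.9749 * 74.7 * 0.607
Step 3: L = 1234714.4273 * 0.607 = 749471.7 N

749471.7


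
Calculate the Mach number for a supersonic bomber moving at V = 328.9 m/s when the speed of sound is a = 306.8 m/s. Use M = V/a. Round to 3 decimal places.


Step 1: M = V / a = 328.9 / 306.8
Step 2: M = 1.072

1.072


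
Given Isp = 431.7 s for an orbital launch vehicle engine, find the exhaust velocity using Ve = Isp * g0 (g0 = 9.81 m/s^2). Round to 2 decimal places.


Step 1: Ve = Isp * g0 = 431.7 * 9.81
Step 2: Ve = 4234.98 m/s

4234.98


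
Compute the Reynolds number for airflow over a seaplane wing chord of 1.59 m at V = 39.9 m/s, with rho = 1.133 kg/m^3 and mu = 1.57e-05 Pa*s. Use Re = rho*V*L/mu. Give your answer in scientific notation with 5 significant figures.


Step 1: Numerator = rho * V * L = 1.133 * 39.9 * 1.59 = 71.878653
Step 2: Re = 71.878653 / 1.57e-05
Step 3: Re = 4.5783e+06

4.5783e+06


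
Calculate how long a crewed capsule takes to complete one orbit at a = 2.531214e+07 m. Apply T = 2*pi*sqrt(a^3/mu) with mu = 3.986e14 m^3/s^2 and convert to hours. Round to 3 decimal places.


Step 1: a^3 / mu = 1.621760e+22 / 3.986e14 = 4.068640e+07
Step 2: sqrt(4.068640e+07) = 6378.5894 s
Step 3: T = 2*pi * 6378.5894 = 40077.86 s
Step 4: T in hours = 40077.86 / 3600 = 11.133 hours

11.133


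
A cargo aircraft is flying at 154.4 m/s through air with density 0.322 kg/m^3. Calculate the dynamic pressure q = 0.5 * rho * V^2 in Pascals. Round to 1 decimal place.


Step 1: V^2 = 154.4^2 = 23839.36
Step 2: q = 0.5 * 0.322 * 23839.36
Step 3: q = 3838.1 Pa

3838.1


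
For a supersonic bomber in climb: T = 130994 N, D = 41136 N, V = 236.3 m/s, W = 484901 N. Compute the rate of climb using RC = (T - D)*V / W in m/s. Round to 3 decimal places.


Step 1: Excess thrust = T - D = 130994 - 41136 = 89858 N
Step 2: Excess power = 89858 * 236.3 = 21233445.4 W
Step 3: RC = 21233445.4 / 484901 = 43.789 m/s

43.789


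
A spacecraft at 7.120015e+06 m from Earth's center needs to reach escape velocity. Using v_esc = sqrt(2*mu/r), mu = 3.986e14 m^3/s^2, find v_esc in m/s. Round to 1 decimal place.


Step 1: 2*mu/r = 2 * 3.986e14 / 7.120015e+06 = 111966056.2513
Step 2: v_esc = sqrt(111966056.2513) = 10581.4 m/s

10581.4


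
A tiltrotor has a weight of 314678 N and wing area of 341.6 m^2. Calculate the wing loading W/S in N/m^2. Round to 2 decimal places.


Step 1: Wing loading = W / S = 314678 / 341.6
Step 2: Wing loading = 921.19 N/m^2

921.19


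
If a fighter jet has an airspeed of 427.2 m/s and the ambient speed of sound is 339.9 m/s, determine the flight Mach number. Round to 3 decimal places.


Step 1: M = V / a = 427.2 / 339.9
Step 2: M = 1.257

1.257


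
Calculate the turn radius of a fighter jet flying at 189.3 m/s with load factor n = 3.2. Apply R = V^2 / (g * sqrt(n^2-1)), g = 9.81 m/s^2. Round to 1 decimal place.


Step 1: V^2 = 189.3^2 = 35834.49
Step 2: n^2 - 1 = 3.2^2 - 1 = 9.24
Step 3: sqrt(9.24) = 3.039737
Step 4: R = 35834.49 / (9.81 * 3.039737) = 1201.7 m

1201.7


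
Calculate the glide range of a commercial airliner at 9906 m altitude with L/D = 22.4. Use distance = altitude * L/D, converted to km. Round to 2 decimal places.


Step 1: Glide distance = altitude * L/D = 9906 * 22.4 = 221894.4 m
Step 2: Convert to km: 221894.4 / 1000 = 221.89 km

221.89


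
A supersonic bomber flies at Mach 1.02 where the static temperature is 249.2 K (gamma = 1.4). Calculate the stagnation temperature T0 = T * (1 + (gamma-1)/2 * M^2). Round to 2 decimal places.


Step 1: (gamma-1)/2 = 0.2
Step 2: M^2 = 1.0404
Step 3: 1 + 0.2 * 1.0404 = 1.20808
Step 4: T0 = 249.2 * 1.20808 = 301.05 K

301.05


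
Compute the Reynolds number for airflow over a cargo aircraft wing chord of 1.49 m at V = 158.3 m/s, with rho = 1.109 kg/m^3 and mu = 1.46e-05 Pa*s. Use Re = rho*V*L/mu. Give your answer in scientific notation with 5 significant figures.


Step 1: Numerator = rho * V * L = 1.109 * 158.3 * 1.49 = 261.576503
Step 2: Re = 261.576503 / 1.46e-05
Step 3: Re = 1.7916e+07

1.7916e+07


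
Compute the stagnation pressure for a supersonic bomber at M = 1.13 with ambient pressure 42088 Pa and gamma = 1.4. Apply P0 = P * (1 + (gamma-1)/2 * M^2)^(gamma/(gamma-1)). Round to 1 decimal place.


Step 1: (gamma-1)/2 * M^2 = 0.2 * 1.2769 = 0.25538
Step 2: 1 + 0.25538 = 1.25538
Step 3: Exponent gamma/(gamma-1) = 3.5
Step 4: P0 = 42088 * 1.25538^3.5 = 93297.8 Pa

93297.8


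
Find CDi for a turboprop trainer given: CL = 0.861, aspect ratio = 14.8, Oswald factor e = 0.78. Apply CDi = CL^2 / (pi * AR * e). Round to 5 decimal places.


Step 1: CL^2 = 0.861^2 = 0.741321
Step 2: pi * AR * e = 3.14159 * 14.8 * 0.78 = 36.266546
Step 3: CDi = 0.741321 / 36.266546 = 0.02044

0.02044


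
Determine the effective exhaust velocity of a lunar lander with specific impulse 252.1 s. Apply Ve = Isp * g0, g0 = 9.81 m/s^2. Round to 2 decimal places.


Step 1: Ve = Isp * g0 = 252.1 * 9.81
Step 2: Ve = 2473.10 m/s

2473.10


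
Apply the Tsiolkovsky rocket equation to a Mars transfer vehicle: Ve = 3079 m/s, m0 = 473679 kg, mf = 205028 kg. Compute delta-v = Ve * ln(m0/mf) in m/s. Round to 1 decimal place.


Step 1: Mass ratio m0/mf = 473679 / 205028 = 2.310314
Step 2: ln(2.310314) = 0.837383
Step 3: delta-v = 3079 * 0.837383 = 2578.3 m/s

2578.3


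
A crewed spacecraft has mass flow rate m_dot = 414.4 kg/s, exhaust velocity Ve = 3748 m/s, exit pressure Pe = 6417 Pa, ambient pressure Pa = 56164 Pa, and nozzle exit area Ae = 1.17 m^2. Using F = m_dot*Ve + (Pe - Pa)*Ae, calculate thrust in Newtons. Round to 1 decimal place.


Step 1: Momentum thrust = m_dot * Ve = 414.4 * 3748 = 1553171.2 N
Step 2: Pressure thrust = (Pe - Pa) * Ae = (6417 - 56164) * 1.17 = -58203.99 N
Step 3: Total thrust F = 1553171.2 + -58203.99 = 1494967.2 N

1494967.2


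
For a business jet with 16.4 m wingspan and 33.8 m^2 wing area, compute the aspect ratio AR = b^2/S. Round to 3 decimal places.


Step 1: b^2 = 16.4^2 = 268.96
Step 2: AR = 268.96 / 33.8 = 7.957

7.957


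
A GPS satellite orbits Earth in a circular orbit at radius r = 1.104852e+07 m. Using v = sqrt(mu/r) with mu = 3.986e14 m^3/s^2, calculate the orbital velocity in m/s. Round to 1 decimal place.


Step 1: mu / r = 3.986e14 / 1.104852e+07 = 36077230.2535
Step 2: v = sqrt(36077230.2535) = 6006.4 m/s

6006.4


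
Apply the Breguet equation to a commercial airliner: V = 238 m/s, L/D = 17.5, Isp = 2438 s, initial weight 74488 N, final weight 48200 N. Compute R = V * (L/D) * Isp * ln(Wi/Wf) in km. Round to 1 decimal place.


Step 1: Coefficient = V * (L/D) * Isp = 238 * 17.5 * 2438 = 10154270.0 m
Step 2: Wi/Wf = 74488 / 48200 = 1.545394
Step 3: ln(1.545394) = 0.435279
Step 4: R = 10154270.0 * 0.435279 = 4419940.7 m = 4419.9 km

4419.9


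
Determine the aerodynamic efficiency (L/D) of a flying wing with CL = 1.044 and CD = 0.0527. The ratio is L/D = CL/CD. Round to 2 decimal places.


Step 1: L/D = CL / CD = 1.044 / 0.0527
Step 2: L/D = 19.81

19.81


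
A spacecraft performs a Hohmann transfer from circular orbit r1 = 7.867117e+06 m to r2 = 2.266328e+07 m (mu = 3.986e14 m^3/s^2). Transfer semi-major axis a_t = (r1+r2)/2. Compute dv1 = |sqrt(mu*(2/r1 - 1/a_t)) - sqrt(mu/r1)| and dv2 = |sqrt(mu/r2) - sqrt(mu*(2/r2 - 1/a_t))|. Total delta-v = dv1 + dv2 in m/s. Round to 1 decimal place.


Step 1: Transfer semi-major axis a_t = (7.867117e+06 + 2.266328e+07) / 2 = 1.526520e+07 m
Step 2: v1 (circular at r1) = sqrt(mu/r1) = 7118.05 m/s
Step 3: v_t1 = sqrt(mu*(2/r1 - 1/a_t)) = 8673.03 m/s
Step 4: dv1 = |8673.03 - 7118.05| = 1554.99 m/s
Step 5: v2 (circular at r2) = 4193.8 m/s, v_t2 = 3010.67 m/s
Step 6: dv2 = |4193.8 - 3010.67| = 1183.12 m/s
Step 7: Total delta-v = 1554.99 + 1183.12 = 2738.1 m/s

2738.1


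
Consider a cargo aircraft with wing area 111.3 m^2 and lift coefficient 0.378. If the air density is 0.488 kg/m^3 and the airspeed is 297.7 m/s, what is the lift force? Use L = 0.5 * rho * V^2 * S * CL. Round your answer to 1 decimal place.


Step 1: Calculate dynamic pressure q = 0.5 * 0.488 * 297.7^2 = 0.5 * 0.488 * 88625.29 = 21624.5708 Pa
Step 2: Multiply by wing area and lift coefficient: L = 21624.5708 * 111.3 * 0.378
Step 3: L = 2406814.7256 * 0.378 = 909776.0 N

909776.0


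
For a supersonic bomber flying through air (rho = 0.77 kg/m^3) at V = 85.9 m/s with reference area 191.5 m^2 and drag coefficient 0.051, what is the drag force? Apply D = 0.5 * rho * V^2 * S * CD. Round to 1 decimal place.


Step 1: Dynamic pressure q = 0.5 * 0.77 * 85.9^2 = 2840.8419 Pa
Step 2: Drag D = q * S * CD = 2840.8419 * 191.5 * 0.051
Step 3: D = 27745.1 N

27745.1


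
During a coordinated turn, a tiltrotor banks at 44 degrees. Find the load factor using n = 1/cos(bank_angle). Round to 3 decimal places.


Step 1: Convert 44 degrees to radians = 0.767945
Step 2: cos(44 deg) = 0.71934
Step 3: n = 1 / 0.71934 = 1.390

1.390


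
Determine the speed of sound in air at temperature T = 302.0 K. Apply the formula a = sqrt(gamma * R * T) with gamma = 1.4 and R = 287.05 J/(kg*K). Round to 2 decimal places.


Step 1: gamma * R * T = 1.4 * 287.05 * 302.0 = 121364.74
Step 2: a = sqrt(121364.74) = 348.37 m/s

348.37


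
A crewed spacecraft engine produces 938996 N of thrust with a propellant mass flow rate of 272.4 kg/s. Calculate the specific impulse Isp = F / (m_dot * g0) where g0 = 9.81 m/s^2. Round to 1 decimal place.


Step 1: m_dot * g0 = 272.4 * 9.81 = 2672.24
Step 2: Isp = 938996 / 2672.24 = 351.4 s

351.4


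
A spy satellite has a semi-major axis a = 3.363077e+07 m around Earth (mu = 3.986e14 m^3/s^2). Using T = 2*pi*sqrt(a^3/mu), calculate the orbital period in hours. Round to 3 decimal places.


Step 1: a^3 / mu = 3.803737e+22 / 3.986e14 = 9.542741e+07
Step 2: sqrt(9.542741e+07) = 9768.6954 s
Step 3: T = 2*pi * 9768.6954 = 61378.52 s
Step 4: T in hours = 61378.52 / 3600 = 17.050 hours

17.050


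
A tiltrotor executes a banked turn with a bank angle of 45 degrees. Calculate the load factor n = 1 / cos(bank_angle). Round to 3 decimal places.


Step 1: Convert 45 degrees to radians = 0.785398
Step 2: cos(45 deg) = 0.707107
Step 3: n = 1 / 0.707107 = 1.414

1.414


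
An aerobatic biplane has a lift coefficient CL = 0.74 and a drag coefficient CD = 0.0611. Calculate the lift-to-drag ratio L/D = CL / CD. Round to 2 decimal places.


Step 1: L/D = CL / CD = 0.74 / 0.0611
Step 2: L/D = 12.11

12.11


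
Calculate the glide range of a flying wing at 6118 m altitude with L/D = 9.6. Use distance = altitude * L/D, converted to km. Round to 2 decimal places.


Step 1: Glide distance = altitude * L/D = 6118 * 9.6 = 58732.8 m
Step 2: Convert to km: 58732.8 / 1000 = 58.73 km

58.73


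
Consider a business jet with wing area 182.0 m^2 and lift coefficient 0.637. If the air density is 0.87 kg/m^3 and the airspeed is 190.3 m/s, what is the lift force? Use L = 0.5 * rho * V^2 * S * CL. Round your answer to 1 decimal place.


Step 1: Calculate dynamic pressure q = 0.5 * 0.87 * 190.3^2 = 0.5 * 0.87 * 36214.09 = 15753.1292 Pa
Step 2: Multiply by wing area and lift coefficient: L = 15753.1292 * 182.0 * 0.637
Step 3: L = 2867069.5053 * 0.637 = 1826323.3 N

1826323.3


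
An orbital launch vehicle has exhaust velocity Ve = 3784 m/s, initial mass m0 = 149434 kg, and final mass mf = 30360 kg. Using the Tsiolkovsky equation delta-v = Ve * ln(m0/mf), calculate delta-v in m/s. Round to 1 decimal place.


Step 1: Mass ratio m0/mf = 149434 / 30360 = 4.922069
Step 2: ln(4.922069) = 1.593729
Step 3: delta-v = 3784 * 1.593729 = 6030.7 m/s

6030.7


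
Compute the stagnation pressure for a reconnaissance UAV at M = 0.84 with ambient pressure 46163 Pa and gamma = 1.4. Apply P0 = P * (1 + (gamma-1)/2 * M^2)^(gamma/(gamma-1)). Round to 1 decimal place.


Step 1: (gamma-1)/2 * M^2 = 0.2 * 0.7056 = 0.14112
Step 2: 1 + 0.14112 = 1.14112
Step 3: Exponent gamma/(gamma-1) = 3.5
Step 4: P0 = 46163 * 1.14112^3.5 = 73274.6 Pa

73274.6


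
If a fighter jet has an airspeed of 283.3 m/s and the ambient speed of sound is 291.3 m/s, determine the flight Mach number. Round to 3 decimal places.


Step 1: M = V / a = 283.3 / 291.3
Step 2: M = 0.973

0.973


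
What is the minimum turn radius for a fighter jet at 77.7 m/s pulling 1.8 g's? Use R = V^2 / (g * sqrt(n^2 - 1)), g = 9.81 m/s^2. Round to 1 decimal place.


Step 1: V^2 = 77.7^2 = 6037.29
Step 2: n^2 - 1 = 1.8^2 - 1 = 2.24
Step 3: sqrt(2.24) = 1.496663
Step 4: R = 6037.29 / (9.81 * 1.496663) = 411.2 m

411.2


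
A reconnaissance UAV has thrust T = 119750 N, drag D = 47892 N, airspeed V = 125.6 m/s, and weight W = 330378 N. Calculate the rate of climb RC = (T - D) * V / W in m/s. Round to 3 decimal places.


Step 1: Excess thrust = T - D = 119750 - 47892 = 71858 N
Step 2: Excess power = 71858 * 125.6 = 9025364.8 W
Step 3: RC = 9025364.8 / 330378 = 27.318 m/s

27.318


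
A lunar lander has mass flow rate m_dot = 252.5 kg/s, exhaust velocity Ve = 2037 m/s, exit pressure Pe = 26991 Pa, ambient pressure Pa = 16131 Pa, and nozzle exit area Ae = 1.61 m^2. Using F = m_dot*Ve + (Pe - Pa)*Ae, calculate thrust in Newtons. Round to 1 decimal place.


Step 1: Momentum thrust = m_dot * Ve = 252.5 * 2037 = 514342.5 N
Step 2: Pressure thrust = (Pe - Pa) * Ae = (26991 - 16131) * 1.61 = 17484.60 N
Step 3: Total thrust F = 514342.5 + 17484.60 = 531827.1 N

531827.1


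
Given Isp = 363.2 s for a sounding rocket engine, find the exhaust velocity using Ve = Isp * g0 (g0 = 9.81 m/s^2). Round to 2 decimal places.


Step 1: Ve = Isp * g0 = 363.2 * 9.81
Step 2: Ve = 3562.99 m/s

3562.99


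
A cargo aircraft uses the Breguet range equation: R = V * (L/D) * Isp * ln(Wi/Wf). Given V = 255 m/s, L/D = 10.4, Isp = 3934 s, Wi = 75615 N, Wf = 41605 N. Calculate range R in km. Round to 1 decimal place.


Step 1: Coefficient = V * (L/D) * Isp = 255 * 10.4 * 3934 = 10432968.0 m
Step 2: Wi/Wf = 75615 / 41605 = 1.81745
Step 3: ln(1.81745) = 0.597434
Step 4: R = 10432968.0 * 0.597434 = 6233013.2 m = 6233.0 km

6233.0


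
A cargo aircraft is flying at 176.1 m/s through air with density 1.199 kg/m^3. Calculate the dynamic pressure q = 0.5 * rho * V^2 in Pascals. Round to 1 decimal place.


Step 1: V^2 = 176.1^2 = 31011.21
Step 2: q = 0.5 * 1.199 * 31011.21
Step 3: q = 18591.2 Pa

18591.2


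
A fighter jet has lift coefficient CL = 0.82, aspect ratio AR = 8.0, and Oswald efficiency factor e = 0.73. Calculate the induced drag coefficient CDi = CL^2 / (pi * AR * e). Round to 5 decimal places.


Step 1: CL^2 = 0.82^2 = 0.6724
Step 2: pi * AR * e = 3.14159 * 8.0 * 0.73 = 18.346901
Step 3: CDi = 0.6724 / 18.346901 = 0.03665

0.03665


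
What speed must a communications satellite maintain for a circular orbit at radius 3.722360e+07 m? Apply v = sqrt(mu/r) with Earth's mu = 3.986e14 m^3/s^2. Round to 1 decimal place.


Step 1: mu / r = 3.986e14 / 3.722360e+07 = 10708260.351
Step 2: v = sqrt(10708260.351) = 3272.3 m/s

3272.3


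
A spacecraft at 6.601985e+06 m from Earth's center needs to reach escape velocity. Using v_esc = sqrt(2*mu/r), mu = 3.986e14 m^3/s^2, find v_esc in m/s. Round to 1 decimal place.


Step 1: 2*mu/r = 2 * 3.986e14 / 6.601985e+06 = 120751561.8409
Step 2: v_esc = sqrt(120751561.8409) = 10988.7 m/s

10988.7


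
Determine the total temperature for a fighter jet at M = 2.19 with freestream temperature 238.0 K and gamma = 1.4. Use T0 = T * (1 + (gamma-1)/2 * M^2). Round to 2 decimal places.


Step 1: (gamma-1)/2 = 0.2
Step 2: M^2 = 4.7961
Step 3: 1 + 0.2 * 4.7961 = 1.95922
Step 4: T0 = 238.0 * 1.95922 = 466.29 K

466.29


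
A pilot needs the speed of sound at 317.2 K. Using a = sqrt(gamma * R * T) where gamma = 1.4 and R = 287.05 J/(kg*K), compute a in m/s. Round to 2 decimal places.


Step 1: gamma * R * T = 1.4 * 287.05 * 317.2 = 127473.164
Step 2: a = sqrt(127473.164) = 357.03 m/s

357.03


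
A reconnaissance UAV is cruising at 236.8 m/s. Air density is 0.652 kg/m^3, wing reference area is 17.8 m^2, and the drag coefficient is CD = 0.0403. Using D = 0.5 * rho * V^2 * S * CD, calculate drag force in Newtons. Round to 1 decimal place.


Step 1: Dynamic pressure q = 0.5 * 0.652 * 236.8^2 = 18280.2022 Pa
Step 2: Drag D = q * S * CD = 18280.2022 * 17.8 * 0.0403
Step 3: D = 13113.1 N

13113.1


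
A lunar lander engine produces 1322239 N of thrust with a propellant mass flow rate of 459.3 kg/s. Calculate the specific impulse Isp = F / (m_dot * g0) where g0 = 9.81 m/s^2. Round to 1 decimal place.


Step 1: m_dot * g0 = 459.3 * 9.81 = 4505.73
Step 2: Isp = 1322239 / 4505.73 = 293.5 s

293.5


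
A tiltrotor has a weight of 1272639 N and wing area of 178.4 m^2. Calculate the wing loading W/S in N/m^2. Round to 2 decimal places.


Step 1: Wing loading = W / S = 1272639 / 178.4
Step 2: Wing loading = 7133.63 N/m^2

7133.63


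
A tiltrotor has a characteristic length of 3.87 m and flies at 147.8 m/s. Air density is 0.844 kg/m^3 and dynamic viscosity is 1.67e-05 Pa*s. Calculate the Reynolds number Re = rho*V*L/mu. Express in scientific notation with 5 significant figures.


Step 1: Numerator = rho * V * L = 0.844 * 147.8 * 3.87 = 482.756184
Step 2: Re = 482.756184 / 1.67e-05
Step 3: Re = 2.8908e+07

2.8908e+07


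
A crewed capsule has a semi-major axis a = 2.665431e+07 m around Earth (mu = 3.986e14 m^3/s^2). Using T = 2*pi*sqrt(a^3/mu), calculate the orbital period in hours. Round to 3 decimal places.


Step 1: a^3 / mu = 1.893661e+22 / 3.986e14 = 4.750781e+07
Step 2: sqrt(4.750781e+07) = 6892.5912 s
Step 3: T = 2*pi * 6892.5912 = 43307.43 s
Step 4: T in hours = 43307.43 / 3600 = 12.030 hours

12.030


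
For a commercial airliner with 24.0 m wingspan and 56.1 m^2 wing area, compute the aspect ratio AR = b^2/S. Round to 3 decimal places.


Step 1: b^2 = 24.0^2 = 576.0
Step 2: AR = 576.0 / 56.1 = 10.267

10.267


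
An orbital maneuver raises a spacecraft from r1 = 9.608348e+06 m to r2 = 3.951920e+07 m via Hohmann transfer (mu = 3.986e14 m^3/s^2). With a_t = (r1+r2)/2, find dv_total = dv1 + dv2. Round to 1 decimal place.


Step 1: Transfer semi-major axis a_t = (9.608348e+06 + 3.951920e+07) / 2 = 2.456377e+07 m
Step 2: v1 (circular at r1) = sqrt(mu/r1) = 6440.87 m/s
Step 3: v_t1 = sqrt(mu*(2/r1 - 1/a_t)) = 8169.6 m/s
Step 4: dv1 = |8169.6 - 6440.87| = 1728.73 m/s
Step 5: v2 (circular at r2) = 3175.88 m/s, v_t2 = 1986.28 m/s
Step 6: dv2 = |3175.88 - 1986.28| = 1189.6 m/s
Step 7: Total delta-v = 1728.73 + 1189.6 = 2918.3 m/s

2918.3


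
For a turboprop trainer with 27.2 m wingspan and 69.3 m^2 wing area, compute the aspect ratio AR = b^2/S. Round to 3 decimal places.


Step 1: b^2 = 27.2^2 = 739.84
Step 2: AR = 739.84 / 69.3 = 10.676

10.676


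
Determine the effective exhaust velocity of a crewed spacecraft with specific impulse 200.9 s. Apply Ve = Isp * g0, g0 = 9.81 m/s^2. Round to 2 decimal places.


Step 1: Ve = Isp * g0 = 200.9 * 9.81
Step 2: Ve = 1970.83 m/s

1970.83
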